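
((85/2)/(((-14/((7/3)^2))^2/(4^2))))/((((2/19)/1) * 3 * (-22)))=-79135/5346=-14.80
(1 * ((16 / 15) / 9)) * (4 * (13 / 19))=832 / 2565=0.32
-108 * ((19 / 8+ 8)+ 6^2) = -10017 / 2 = -5008.50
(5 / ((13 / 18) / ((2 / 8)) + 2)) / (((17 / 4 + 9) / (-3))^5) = -0.00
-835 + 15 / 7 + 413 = -2939 / 7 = -419.86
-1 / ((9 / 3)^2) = -0.11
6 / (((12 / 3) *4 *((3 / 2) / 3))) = 3 / 4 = 0.75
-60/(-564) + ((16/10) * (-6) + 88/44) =-1761/235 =-7.49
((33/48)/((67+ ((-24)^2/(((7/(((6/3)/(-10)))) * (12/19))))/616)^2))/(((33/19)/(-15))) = -689987375/521001014416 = -0.00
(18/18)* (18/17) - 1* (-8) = 154/17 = 9.06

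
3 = 3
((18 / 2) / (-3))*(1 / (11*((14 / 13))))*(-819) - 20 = 4123 / 22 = 187.41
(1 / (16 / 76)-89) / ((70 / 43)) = -14491 / 280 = -51.75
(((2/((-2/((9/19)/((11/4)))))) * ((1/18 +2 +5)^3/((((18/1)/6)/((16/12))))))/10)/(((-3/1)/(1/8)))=2048383/18283320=0.11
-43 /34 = -1.26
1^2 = 1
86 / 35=2.46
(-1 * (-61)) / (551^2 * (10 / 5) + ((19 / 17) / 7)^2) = 863821 / 8598587883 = 0.00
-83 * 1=-83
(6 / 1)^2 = 36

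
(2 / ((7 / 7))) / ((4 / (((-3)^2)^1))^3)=729 / 32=22.78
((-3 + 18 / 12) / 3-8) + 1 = -15 / 2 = -7.50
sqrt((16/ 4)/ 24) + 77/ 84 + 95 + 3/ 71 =sqrt(6)/ 6 + 81757/ 852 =96.37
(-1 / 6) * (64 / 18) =-0.59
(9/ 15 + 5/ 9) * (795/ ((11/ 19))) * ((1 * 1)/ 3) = 52364/ 99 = 528.93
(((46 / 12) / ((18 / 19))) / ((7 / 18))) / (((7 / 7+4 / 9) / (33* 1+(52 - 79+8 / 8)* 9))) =-263511 / 182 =-1447.86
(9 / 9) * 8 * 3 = 24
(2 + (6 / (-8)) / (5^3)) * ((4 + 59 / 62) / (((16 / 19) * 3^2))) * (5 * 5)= 5815501 / 178560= 32.57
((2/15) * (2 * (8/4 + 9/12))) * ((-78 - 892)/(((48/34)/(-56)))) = 253946/9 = 28216.22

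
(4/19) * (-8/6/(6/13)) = -104/171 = -0.61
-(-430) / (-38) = -215 / 19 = -11.32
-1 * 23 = -23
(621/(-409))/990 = -69/44990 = -0.00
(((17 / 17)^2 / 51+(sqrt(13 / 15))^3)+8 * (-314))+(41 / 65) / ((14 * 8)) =-932645989 / 371280+13 * sqrt(195) / 225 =-2511.17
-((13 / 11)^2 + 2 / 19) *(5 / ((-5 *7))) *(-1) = -3453 / 16093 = -0.21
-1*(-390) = 390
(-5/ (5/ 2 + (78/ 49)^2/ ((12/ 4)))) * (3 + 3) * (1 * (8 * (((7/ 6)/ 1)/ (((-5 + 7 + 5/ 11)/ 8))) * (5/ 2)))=-295803200/ 433647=-682.13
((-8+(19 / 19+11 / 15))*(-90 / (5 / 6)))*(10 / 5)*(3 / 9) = 451.20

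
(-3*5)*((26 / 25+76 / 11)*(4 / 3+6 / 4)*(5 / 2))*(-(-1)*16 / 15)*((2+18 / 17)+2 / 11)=-1766288 / 605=-2919.48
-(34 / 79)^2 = -1156 / 6241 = -0.19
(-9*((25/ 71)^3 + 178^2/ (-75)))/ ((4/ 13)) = 442216329711/ 35791100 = 12355.48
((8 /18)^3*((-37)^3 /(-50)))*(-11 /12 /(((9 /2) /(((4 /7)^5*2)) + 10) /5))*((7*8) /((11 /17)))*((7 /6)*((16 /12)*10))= -44243562266624 /3783525309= -11693.74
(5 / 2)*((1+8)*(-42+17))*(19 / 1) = -21375 / 2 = -10687.50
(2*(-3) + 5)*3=-3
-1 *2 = -2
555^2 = 308025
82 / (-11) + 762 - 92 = 7288 / 11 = 662.55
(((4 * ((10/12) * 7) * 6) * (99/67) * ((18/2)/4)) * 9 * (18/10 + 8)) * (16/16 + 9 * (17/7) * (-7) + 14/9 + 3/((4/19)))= -1498420539/268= -5591121.41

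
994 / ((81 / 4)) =3976 / 81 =49.09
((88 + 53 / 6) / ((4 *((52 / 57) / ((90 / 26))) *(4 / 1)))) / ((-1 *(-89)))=496755 / 1925248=0.26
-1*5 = -5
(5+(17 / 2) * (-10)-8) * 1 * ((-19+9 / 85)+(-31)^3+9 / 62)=6912284588 / 2635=2623257.91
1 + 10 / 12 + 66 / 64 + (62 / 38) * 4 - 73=-116023 / 1824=-63.61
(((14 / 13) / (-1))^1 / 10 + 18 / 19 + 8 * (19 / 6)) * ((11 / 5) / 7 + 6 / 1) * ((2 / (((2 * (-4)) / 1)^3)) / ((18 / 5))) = -235501 / 1313280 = -0.18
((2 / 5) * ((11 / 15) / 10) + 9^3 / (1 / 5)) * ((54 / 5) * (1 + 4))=196831.58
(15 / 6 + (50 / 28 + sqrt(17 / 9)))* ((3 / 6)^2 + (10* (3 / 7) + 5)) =89* sqrt(17) / 28 + 4005 / 98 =53.97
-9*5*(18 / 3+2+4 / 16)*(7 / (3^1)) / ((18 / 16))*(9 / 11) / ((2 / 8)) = -2520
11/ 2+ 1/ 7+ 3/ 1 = 121/ 14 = 8.64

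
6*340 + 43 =2083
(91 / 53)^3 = 753571 / 148877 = 5.06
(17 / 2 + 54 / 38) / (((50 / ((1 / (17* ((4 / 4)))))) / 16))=1508 / 8075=0.19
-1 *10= -10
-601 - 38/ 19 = -603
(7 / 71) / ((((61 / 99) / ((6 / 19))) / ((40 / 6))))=27720 / 82289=0.34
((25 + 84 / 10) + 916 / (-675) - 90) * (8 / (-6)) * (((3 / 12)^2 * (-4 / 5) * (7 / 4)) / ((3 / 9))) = -273847 / 13500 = -20.28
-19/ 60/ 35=-19/ 2100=-0.01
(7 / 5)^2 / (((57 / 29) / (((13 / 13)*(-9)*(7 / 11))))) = -29841 / 5225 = -5.71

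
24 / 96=1 / 4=0.25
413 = 413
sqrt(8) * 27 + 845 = 921.37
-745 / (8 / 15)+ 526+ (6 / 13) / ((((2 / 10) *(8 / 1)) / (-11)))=-90901 / 104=-874.05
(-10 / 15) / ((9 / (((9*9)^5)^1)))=-258280326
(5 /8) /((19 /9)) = 0.30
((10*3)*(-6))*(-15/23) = 2700/23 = 117.39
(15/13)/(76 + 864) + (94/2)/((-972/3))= -14237/98982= -0.14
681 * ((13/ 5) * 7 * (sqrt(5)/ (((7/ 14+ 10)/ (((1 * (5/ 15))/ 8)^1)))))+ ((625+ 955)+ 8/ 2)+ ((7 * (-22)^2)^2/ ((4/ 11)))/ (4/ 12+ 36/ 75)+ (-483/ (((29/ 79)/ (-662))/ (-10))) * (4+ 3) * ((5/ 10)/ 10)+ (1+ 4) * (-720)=2951 * sqrt(5)/ 60+ 63259479087/ 1769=35760132.07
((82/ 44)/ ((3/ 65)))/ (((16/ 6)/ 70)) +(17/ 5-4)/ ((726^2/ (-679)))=1862236733/ 1756920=1059.94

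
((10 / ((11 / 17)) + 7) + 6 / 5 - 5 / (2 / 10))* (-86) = 6364 / 55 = 115.71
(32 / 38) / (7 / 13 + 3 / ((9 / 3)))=0.55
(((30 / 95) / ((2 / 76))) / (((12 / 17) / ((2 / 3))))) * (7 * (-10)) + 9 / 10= -23773 / 30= -792.43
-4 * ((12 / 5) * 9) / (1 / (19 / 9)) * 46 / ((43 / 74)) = -3104448 / 215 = -14439.29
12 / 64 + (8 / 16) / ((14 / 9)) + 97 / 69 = 14797 / 7728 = 1.91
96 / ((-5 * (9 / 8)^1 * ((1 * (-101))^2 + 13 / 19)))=-608 / 363435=-0.00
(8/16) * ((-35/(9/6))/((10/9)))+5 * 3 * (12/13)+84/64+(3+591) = 124521/208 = 598.66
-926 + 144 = -782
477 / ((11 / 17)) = 8109 / 11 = 737.18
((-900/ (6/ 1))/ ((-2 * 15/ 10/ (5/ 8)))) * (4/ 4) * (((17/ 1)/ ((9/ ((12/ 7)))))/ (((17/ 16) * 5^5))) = 16/ 525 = 0.03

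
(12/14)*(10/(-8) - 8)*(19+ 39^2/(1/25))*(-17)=5127787.71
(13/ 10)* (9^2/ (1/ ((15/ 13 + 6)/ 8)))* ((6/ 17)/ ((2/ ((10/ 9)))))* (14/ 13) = 17577/ 884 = 19.88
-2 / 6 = -1 / 3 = -0.33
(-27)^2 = 729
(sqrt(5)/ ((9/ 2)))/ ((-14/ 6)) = -2 * sqrt(5)/ 21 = -0.21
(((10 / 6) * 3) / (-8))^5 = -3125 / 32768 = -0.10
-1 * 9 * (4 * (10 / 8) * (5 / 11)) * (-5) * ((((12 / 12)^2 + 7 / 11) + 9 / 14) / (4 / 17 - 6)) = -6712875 / 166012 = -40.44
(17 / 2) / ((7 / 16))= 136 / 7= 19.43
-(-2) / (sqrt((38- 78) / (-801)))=3 * sqrt(890) / 10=8.95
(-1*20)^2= 400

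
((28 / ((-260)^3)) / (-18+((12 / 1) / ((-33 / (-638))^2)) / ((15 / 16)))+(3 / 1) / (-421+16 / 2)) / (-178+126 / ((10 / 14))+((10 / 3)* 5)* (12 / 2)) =-188490305473 / 2553364956571520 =-0.00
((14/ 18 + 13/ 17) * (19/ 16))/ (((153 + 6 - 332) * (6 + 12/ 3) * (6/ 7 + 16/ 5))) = -7847/ 30068784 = -0.00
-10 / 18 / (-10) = 1 / 18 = 0.06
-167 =-167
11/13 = 0.85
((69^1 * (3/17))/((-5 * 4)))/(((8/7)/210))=-111.87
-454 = -454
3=3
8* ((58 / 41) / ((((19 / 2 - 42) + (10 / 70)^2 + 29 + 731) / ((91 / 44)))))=1034488 / 32154947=0.03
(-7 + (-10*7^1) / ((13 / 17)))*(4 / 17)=-5124 / 221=-23.19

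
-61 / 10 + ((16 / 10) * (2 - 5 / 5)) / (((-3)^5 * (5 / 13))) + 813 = 9803627 / 12150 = 806.88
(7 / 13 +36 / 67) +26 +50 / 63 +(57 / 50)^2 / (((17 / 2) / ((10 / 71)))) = 230908251502 / 8278963875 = 27.89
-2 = -2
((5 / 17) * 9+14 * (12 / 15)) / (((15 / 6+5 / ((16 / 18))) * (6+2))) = 1177 / 5525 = 0.21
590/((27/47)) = 27730/27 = 1027.04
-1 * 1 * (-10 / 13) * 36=360 / 13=27.69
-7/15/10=-7/150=-0.05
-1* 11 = -11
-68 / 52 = -17 / 13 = -1.31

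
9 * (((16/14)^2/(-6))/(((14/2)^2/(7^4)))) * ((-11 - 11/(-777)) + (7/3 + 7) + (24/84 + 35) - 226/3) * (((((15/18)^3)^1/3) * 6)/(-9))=-32401000/62937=-514.82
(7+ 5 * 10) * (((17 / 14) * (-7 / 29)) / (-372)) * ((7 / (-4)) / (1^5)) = -2261 / 28768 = -0.08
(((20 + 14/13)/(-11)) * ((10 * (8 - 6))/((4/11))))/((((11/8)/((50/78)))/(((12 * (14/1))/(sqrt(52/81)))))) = -69048000 * sqrt(13)/24167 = -10301.49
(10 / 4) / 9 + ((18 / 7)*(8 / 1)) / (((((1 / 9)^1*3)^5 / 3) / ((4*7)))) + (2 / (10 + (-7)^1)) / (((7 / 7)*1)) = 7558289 / 18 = 419904.94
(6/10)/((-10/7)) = -21/50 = -0.42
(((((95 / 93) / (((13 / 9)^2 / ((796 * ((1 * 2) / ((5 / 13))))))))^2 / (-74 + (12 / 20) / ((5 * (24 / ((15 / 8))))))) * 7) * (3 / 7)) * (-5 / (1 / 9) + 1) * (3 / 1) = 84521271405035520 / 3845357893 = 21980079.29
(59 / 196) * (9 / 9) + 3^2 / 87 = 2299 / 5684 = 0.40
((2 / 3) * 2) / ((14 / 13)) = 26 / 21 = 1.24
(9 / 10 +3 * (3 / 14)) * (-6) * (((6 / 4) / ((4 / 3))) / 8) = -729 / 560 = -1.30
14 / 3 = 4.67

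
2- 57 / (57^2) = 113 / 57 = 1.98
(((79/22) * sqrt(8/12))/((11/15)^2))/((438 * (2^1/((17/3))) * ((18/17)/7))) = 3995425 * sqrt(6)/41974416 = 0.23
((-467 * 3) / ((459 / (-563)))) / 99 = 262921 / 15147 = 17.36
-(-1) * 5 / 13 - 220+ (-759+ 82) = -11656 / 13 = -896.62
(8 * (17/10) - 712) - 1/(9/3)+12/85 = -178141/255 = -698.59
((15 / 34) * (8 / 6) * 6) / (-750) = -2 / 425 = -0.00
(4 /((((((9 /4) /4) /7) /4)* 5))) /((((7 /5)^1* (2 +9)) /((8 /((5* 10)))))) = 1024 /2475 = 0.41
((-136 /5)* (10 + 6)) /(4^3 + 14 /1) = -1088 /195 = -5.58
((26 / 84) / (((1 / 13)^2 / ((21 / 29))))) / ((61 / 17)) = 37349 / 3538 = 10.56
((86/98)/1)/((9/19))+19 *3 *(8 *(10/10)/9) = 23161/441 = 52.52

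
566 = 566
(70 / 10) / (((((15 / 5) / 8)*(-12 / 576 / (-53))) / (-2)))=-94976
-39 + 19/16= -605/16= -37.81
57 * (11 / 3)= 209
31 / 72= 0.43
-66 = -66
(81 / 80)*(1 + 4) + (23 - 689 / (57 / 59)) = -624823 / 912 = -685.11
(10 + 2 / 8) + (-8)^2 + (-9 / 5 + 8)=1609 / 20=80.45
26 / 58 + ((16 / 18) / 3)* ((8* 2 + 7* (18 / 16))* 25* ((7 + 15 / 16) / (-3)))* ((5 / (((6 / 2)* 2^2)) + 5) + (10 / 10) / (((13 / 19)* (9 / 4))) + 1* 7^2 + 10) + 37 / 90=-2677530332747 / 87946560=-30444.97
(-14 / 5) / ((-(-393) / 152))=-2128 / 1965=-1.08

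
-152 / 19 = -8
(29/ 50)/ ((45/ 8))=116/ 1125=0.10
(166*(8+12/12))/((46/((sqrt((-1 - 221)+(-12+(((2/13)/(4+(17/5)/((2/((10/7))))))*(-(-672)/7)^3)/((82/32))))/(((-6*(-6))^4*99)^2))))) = 83*sqrt(57021635190)/188309805705714401280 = 0.00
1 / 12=0.08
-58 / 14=-29 / 7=-4.14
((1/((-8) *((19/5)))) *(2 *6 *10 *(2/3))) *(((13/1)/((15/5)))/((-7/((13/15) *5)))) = 8450/1197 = 7.06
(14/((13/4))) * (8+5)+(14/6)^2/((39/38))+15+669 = 261602/351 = 745.30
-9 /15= -3 /5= -0.60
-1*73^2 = -5329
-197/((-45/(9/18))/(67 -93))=-2561/45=-56.91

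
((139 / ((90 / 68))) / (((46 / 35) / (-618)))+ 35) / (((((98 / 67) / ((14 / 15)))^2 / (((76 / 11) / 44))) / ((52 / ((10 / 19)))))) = -20495248359482 / 65748375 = -311722.51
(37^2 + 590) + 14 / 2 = 1966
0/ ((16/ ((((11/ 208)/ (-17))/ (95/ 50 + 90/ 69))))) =0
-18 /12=-3 /2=-1.50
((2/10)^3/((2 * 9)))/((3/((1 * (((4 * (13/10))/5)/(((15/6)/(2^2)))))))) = 104/421875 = 0.00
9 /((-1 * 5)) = -1.80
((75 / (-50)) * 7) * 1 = -21 / 2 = -10.50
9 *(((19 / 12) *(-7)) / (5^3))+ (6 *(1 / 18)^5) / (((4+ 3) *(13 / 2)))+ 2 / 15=-1190519569 / 1791153000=-0.66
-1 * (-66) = 66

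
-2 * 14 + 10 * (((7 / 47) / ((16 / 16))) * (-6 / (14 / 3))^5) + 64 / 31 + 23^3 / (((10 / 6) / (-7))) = -894374322189 / 17491285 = -51132.57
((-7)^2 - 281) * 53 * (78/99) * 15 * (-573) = 915929040/11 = 83266276.36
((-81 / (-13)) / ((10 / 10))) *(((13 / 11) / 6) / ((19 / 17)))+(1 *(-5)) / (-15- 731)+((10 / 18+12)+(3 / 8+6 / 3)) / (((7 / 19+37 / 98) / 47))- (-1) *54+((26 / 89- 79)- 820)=33686541951719 / 346936402692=97.10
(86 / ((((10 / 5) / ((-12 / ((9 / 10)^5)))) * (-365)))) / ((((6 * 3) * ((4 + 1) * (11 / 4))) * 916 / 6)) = 688000 / 10858343463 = 0.00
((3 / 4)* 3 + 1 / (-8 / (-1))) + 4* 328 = 1314.38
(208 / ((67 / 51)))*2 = 21216 / 67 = 316.66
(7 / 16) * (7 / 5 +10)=399 / 80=4.99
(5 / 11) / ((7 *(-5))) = -1 / 77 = -0.01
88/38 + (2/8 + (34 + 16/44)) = 30873/836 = 36.93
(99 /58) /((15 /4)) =66 /145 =0.46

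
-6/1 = -6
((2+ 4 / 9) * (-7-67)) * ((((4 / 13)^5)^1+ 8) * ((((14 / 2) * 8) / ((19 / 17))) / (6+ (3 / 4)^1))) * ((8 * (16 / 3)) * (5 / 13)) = -1309921428766720 / 7428459051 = -176338.24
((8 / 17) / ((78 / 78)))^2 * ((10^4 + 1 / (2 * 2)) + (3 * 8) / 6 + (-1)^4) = 640336 / 289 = 2215.70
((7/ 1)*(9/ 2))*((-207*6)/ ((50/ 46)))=-899829/ 25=-35993.16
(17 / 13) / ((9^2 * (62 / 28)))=0.01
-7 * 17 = -119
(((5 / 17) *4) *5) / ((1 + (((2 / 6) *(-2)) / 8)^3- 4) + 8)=172800 / 146863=1.18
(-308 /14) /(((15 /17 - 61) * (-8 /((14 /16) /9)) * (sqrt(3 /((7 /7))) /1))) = -187 * sqrt(3) /126144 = -0.00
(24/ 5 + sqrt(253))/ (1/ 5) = 24 + 5 *sqrt(253) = 103.53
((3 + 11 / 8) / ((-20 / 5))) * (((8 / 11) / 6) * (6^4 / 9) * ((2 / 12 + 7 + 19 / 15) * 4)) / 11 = -644 / 11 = -58.55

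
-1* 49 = -49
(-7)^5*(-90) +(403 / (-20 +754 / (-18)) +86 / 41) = 34543830505 / 22837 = 1512625.59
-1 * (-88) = 88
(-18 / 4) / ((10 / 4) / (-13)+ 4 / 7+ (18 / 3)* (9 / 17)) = -4641 / 3667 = -1.27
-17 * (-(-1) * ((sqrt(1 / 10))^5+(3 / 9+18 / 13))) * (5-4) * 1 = -1139 / 39-17 * sqrt(10) / 1000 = -29.26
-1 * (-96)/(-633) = -32/211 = -0.15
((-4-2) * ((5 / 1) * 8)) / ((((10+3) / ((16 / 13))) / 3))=-11520 / 169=-68.17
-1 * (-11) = 11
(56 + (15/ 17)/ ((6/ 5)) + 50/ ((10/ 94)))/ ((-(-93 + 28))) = 17909/ 2210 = 8.10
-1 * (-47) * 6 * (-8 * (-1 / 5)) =2256 / 5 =451.20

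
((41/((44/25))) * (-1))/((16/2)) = -1025/352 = -2.91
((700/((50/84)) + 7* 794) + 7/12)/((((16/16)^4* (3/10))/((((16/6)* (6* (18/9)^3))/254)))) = 12930400/1143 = 11312.69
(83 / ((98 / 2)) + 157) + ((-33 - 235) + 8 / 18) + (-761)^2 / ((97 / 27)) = 6890936971 / 42777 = 161089.77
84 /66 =14 /11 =1.27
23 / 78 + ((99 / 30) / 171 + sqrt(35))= 388 / 1235 + sqrt(35)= 6.23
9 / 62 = 0.15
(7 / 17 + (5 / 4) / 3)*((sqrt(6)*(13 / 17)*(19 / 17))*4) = 41743*sqrt(6) / 14739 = 6.94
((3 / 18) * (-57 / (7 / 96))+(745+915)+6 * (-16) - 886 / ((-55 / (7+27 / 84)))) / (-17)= -238955 / 2618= -91.27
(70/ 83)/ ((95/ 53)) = 742/ 1577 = 0.47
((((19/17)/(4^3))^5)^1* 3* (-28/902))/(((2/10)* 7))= -37141485/343788245047312384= -0.00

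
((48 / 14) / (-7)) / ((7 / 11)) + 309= 105723 / 343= 308.23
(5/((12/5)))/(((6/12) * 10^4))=1/2400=0.00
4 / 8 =1 / 2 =0.50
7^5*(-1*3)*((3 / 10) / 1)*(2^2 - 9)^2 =-378157.50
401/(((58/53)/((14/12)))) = 427.50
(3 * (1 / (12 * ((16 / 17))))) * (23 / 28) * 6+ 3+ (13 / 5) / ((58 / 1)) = 565669 / 129920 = 4.35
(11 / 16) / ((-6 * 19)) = -11 / 1824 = -0.01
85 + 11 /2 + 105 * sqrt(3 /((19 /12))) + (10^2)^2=630 * sqrt(19) /19 + 20181 /2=10235.03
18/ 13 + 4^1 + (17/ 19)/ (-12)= 15739/ 2964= 5.31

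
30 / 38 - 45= -840 / 19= -44.21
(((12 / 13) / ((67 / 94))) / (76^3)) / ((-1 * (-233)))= 141 / 11135888296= 0.00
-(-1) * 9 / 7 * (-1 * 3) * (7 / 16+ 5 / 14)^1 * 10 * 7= -12015 / 56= -214.55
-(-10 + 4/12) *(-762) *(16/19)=-117856/19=-6202.95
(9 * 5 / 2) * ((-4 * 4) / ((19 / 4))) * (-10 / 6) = 2400 / 19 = 126.32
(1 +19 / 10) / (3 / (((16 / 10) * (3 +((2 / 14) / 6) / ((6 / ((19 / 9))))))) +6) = 197867 / 451905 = 0.44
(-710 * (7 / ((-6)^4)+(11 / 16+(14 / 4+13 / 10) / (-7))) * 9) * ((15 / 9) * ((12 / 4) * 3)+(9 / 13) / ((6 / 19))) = -1724377 / 2184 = -789.55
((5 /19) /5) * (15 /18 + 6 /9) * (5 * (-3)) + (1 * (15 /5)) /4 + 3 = 195 /76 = 2.57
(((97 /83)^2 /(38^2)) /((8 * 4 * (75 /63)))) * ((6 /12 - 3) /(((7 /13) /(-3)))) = 1100853 /3183269120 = 0.00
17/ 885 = 0.02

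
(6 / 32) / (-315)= -1 / 1680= -0.00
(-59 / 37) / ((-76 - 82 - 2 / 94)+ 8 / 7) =19411 / 1909681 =0.01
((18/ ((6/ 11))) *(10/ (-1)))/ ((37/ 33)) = -10890/ 37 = -294.32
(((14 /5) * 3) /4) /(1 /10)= 21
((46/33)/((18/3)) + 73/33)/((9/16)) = 4.35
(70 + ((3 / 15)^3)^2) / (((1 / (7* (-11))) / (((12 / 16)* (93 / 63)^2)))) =-11562041821 / 1312500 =-8809.17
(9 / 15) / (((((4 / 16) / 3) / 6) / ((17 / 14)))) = 1836 / 35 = 52.46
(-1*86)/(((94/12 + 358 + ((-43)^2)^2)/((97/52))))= -12513/266695013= -0.00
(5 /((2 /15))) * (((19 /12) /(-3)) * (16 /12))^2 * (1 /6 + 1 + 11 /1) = 658825 /2916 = 225.93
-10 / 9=-1.11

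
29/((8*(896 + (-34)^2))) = 29/16416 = 0.00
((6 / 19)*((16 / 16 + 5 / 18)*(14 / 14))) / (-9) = -23 / 513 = -0.04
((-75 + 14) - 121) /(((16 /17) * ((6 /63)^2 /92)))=-15691221 /8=-1961402.62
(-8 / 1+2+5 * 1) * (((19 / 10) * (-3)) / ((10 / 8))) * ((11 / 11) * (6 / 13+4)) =20.34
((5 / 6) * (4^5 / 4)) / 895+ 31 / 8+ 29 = 142255 / 4296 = 33.11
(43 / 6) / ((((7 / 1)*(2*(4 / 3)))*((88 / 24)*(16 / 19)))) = 2451 / 19712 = 0.12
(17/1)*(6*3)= 306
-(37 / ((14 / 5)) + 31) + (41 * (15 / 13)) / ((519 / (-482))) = -2775471 / 31486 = -88.15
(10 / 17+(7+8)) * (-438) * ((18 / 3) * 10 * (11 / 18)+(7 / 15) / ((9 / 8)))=-38736428 / 153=-253179.27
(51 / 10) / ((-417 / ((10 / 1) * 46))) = -782 / 139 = -5.63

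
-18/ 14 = -9/ 7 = -1.29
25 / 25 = 1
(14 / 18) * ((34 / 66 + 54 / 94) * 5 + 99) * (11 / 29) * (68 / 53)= 77111524 / 1950453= 39.54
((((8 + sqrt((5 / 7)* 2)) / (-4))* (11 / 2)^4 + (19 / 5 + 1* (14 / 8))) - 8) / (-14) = 150.43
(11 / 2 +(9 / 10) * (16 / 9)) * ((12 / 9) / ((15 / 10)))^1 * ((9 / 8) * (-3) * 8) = -852 / 5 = -170.40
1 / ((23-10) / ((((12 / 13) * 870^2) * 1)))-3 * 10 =9077730 / 169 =53714.38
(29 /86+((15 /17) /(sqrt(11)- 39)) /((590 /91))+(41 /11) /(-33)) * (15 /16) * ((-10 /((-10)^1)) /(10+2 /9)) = 93933319563 /4639802638592- 7371 * sqrt(11) /891755264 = 0.02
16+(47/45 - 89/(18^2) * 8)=6013/405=14.85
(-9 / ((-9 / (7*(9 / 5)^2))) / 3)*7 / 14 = 189 / 50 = 3.78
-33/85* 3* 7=-693/85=-8.15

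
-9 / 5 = -1.80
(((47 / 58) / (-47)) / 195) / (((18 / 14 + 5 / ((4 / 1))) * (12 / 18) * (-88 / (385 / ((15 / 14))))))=343 / 1606020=0.00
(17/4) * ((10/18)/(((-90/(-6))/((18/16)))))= 17/96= 0.18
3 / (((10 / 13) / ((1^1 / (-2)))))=-39 / 20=-1.95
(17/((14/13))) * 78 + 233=10250/7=1464.29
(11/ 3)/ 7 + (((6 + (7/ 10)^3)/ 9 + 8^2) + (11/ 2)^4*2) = 29851819/ 15750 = 1895.35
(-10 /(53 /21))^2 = 44100 /2809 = 15.70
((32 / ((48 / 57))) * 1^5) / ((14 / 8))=152 / 7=21.71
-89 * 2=-178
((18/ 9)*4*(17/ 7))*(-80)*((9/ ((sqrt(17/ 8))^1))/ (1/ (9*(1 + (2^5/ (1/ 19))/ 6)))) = -10609920*sqrt(34)/ 7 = -8837990.45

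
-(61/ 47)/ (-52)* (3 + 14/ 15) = 3599/ 36660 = 0.10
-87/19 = -4.58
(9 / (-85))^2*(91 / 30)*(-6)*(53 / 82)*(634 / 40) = -123840171 / 59245000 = -2.09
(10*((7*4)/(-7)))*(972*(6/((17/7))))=-1632960/17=-96056.47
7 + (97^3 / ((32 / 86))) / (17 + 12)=39248187 / 464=84586.61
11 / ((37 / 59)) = 649 / 37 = 17.54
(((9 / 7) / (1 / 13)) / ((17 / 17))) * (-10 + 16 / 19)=-20358 / 133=-153.07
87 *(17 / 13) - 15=1284 / 13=98.77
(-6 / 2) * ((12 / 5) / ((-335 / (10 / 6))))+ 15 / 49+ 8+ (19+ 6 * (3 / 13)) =6130104 / 213395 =28.73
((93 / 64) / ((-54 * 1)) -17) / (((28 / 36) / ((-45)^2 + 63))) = -5119515 / 112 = -45709.96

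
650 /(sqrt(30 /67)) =65 * sqrt(2010) /3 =971.38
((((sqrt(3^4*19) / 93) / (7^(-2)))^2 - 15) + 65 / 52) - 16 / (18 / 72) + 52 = 1543301 / 3844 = 401.48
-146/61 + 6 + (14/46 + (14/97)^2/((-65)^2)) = 218125123163/55773494075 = 3.91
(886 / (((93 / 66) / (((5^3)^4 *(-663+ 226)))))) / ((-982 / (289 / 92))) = 214592591996.15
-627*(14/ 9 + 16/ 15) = -24662/ 15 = -1644.13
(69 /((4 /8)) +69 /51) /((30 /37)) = 87653 /510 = 171.87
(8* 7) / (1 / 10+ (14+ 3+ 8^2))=560 / 811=0.69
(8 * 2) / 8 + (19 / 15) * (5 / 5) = 49 / 15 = 3.27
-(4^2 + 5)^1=-21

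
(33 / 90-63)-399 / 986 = -466166 / 7395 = -63.04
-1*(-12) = 12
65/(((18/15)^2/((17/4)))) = 27625/144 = 191.84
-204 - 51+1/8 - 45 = -2399/8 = -299.88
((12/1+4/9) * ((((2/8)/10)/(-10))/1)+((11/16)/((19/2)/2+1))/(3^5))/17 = -0.00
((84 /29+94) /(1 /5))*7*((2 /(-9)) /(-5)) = 150.73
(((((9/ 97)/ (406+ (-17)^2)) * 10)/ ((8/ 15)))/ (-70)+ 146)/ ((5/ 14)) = 110236981/ 269660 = 408.80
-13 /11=-1.18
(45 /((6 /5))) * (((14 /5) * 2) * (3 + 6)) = 1890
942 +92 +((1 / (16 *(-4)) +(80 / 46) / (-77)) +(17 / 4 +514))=175933893 / 113344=1552.21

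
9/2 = 4.50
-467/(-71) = 467/71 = 6.58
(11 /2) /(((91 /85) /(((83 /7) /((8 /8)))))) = 77605 /1274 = 60.91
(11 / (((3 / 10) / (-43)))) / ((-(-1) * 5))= -946 / 3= -315.33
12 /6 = 2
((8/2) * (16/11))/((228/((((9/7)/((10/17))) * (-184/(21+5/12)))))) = -900864/1879955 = -0.48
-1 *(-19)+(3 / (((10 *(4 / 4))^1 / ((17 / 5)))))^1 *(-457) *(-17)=397169 / 50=7943.38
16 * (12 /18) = 32 /3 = 10.67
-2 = -2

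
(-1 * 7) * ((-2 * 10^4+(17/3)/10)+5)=4198831/30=139961.03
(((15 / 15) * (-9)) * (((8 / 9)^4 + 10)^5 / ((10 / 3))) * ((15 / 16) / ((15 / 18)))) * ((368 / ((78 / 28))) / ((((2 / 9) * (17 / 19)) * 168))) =-6915107046879052183171828 / 4252681333414975095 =-1626058.13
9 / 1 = 9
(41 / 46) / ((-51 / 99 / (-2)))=1353 / 391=3.46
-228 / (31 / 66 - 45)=15048 / 2939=5.12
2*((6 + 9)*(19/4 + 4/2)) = 405/2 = 202.50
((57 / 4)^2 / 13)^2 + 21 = 11464545 / 43264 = 264.99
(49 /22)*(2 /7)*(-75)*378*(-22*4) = 1587600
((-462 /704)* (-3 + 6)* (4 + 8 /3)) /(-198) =35 /528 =0.07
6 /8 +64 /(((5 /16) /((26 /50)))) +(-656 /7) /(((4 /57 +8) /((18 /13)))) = 95406539 /1046500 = 91.17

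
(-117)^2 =13689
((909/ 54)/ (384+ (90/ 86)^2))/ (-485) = -186749/ 2072039310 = -0.00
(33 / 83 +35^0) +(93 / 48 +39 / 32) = 12095 / 2656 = 4.55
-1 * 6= -6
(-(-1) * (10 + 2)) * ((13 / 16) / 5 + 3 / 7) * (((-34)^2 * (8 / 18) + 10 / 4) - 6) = 608047 / 168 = 3619.33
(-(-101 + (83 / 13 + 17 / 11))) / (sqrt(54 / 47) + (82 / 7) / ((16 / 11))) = 1436200808 / 122076539 - 125211072 * sqrt(282) / 1342841929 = 10.20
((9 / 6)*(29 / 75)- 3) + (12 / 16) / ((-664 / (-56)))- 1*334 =-2791761 / 8300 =-336.36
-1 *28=-28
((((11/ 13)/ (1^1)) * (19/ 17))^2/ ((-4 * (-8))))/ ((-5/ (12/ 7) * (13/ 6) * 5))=-393129/ 444453100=-0.00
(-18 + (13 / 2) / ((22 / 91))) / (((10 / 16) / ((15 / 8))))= 1173 / 44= 26.66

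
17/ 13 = 1.31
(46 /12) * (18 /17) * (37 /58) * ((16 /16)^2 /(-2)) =-2553 /1972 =-1.29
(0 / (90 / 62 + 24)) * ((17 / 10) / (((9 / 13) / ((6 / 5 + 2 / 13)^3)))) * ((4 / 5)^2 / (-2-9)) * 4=0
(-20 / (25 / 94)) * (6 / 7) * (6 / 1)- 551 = -32821 / 35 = -937.74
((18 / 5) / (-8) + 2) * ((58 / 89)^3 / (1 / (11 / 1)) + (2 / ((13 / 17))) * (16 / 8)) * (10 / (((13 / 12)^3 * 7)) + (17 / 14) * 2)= 32108278714773 / 704711686315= 45.56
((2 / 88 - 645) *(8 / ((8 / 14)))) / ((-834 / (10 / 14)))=141895 / 18348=7.73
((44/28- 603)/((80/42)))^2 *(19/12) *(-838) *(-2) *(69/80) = 292080229407/1280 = 228187679.22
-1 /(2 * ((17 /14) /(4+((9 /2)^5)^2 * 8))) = -24407494391 /2176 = -11216679.41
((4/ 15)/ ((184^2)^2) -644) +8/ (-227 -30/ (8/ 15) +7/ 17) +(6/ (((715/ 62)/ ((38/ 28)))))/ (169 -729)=-621779286325745483543/ 965451492983577600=-644.03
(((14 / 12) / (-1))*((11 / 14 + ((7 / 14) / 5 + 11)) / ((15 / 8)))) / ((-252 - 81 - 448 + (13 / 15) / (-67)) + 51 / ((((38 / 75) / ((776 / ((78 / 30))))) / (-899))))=13768768 / 50284338916845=0.00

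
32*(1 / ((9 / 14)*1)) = 448 / 9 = 49.78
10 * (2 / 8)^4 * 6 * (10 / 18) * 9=75 / 64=1.17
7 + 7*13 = 98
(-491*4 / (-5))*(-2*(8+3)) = -43208 / 5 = -8641.60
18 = 18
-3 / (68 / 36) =-27 / 17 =-1.59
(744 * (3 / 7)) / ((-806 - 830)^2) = 279 / 2341934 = 0.00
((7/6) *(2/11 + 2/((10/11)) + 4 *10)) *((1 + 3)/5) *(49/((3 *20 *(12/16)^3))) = 2842784/37125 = 76.57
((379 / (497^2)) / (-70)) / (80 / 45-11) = 3411 / 1435122290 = 0.00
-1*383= -383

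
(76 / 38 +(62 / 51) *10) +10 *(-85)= -42628 / 51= -835.84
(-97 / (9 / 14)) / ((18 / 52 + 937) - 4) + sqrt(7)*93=-35308 / 218403 + 93*sqrt(7)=245.89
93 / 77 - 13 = -11.79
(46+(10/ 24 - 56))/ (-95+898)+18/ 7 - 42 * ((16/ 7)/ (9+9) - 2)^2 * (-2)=25778477/ 86724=297.25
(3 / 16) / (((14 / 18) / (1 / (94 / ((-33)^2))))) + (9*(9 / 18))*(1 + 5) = 29.79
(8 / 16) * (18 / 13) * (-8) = -72 / 13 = -5.54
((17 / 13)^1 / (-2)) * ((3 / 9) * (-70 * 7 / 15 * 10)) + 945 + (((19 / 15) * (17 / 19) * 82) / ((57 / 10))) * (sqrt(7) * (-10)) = 118895 / 117-27880 * sqrt(7) / 171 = 584.83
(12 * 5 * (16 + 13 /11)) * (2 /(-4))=-515.45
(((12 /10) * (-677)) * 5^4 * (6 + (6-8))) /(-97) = 2031000 /97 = 20938.14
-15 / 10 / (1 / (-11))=33 / 2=16.50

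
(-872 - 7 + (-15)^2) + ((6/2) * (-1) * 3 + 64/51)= -33749/51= -661.75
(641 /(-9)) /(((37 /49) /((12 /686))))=-1282 /777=-1.65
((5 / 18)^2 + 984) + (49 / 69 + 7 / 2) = 7364717 / 7452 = 988.29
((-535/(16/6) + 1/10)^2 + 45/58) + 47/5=1866228949/46400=40220.45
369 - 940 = -571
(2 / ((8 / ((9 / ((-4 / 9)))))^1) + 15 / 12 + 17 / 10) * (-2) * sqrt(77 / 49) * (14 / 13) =13 * sqrt(77) / 20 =5.70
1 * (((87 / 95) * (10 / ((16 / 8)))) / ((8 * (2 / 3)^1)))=261 / 304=0.86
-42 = -42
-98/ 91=-14/ 13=-1.08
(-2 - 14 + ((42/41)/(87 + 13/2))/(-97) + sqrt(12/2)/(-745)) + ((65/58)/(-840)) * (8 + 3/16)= -1856409997669/115945648896 - sqrt(6)/745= -16.01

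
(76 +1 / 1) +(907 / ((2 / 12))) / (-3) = -1737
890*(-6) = -5340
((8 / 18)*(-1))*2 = -8 / 9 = -0.89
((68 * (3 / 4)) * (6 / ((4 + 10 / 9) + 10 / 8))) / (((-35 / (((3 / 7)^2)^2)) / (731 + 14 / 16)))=-130609827 / 3848803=-33.94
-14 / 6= -7 / 3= -2.33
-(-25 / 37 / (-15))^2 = -25 / 12321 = -0.00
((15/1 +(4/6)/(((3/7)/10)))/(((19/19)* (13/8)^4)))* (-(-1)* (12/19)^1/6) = 2252800/4883931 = 0.46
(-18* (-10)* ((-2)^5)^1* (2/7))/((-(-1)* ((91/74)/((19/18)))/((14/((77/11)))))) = -1799680/637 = -2825.24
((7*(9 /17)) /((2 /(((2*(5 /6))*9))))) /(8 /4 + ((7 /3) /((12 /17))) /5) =85050 /8143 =10.44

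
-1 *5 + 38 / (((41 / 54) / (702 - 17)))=1405415 / 41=34278.41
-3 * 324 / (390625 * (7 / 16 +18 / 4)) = -15552 / 30859375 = -0.00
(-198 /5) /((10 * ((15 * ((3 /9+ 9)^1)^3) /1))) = -891 /2744000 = -0.00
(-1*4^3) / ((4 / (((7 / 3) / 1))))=-112 / 3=-37.33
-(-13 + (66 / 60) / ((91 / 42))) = 812 / 65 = 12.49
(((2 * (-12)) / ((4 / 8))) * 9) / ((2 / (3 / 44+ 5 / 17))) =-14634 / 187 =-78.26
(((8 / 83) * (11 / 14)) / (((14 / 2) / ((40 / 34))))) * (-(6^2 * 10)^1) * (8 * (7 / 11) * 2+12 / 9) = -3648000 / 69139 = -52.76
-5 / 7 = -0.71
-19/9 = -2.11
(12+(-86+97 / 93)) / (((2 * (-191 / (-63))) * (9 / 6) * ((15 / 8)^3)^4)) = -652766309515264 / 153645613330078125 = -0.00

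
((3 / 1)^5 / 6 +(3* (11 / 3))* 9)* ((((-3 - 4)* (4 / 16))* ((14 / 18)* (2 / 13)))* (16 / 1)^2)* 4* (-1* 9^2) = 31497984 / 13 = 2422921.85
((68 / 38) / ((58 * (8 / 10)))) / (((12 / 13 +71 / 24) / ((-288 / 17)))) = -112320 / 667261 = -0.17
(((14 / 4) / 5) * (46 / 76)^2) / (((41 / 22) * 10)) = 40733 / 2960200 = 0.01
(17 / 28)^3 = 4913 / 21952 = 0.22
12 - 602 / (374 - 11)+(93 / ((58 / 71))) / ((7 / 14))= 2505755 / 10527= 238.03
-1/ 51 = -0.02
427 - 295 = 132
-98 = -98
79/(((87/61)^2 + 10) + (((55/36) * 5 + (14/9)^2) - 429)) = -95242716/490568981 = -0.19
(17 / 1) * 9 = 153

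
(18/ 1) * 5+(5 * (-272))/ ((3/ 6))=-2630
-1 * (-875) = 875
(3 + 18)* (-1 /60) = -0.35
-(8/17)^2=-64/289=-0.22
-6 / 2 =-3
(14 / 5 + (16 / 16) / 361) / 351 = 0.01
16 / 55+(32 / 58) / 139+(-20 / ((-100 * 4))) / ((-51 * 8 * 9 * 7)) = 1344330895 / 4558964256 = 0.29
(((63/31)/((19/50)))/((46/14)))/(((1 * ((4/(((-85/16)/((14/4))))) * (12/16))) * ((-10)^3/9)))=3213/433504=0.01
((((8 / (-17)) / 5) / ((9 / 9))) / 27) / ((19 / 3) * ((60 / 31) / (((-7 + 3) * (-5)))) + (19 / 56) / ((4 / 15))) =-55552 / 30043845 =-0.00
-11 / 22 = -0.50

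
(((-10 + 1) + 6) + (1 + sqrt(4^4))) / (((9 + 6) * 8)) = 0.12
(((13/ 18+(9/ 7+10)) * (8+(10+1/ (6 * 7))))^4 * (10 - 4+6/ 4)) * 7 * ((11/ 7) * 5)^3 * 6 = 1431519614056838270150768181875/ 4270049530419456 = 335246606358736.33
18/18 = 1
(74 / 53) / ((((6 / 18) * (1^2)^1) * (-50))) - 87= -115386 / 1325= -87.08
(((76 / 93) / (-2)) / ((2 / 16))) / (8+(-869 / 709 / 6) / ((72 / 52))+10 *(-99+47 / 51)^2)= -2242436544 / 65995147008481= -0.00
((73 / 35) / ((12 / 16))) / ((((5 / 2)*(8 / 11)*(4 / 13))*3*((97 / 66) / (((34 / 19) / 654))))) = 1952093 / 632794050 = 0.00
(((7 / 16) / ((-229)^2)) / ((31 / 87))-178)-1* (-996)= 21276782657 / 26010736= 818.00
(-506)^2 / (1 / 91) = 23299276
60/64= 15/16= 0.94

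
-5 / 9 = -0.56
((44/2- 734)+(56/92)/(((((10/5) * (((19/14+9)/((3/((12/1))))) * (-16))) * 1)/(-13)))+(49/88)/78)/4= -32596810457/183131520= -178.00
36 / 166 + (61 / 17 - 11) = -10152 / 1411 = -7.19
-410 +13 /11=-4497 /11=-408.82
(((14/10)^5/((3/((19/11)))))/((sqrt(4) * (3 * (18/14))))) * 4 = 1.61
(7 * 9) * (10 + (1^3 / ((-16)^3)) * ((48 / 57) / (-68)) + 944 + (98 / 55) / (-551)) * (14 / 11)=221946683464611 / 2901521920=76493.20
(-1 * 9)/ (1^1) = -9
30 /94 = 15 /47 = 0.32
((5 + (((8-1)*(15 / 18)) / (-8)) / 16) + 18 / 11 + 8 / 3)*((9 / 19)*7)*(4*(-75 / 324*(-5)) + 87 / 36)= 138869563 / 642048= 216.29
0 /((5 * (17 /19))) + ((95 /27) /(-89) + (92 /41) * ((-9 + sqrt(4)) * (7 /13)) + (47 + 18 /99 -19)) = 277330741 /14088789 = 19.68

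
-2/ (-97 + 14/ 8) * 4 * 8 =256/ 381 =0.67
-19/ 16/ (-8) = 19/ 128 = 0.15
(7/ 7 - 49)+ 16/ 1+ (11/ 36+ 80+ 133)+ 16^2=15743/ 36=437.31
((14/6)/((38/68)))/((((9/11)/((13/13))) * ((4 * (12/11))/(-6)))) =-14399/2052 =-7.02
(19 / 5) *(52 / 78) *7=266 / 15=17.73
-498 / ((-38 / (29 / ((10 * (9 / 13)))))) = 31291 / 570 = 54.90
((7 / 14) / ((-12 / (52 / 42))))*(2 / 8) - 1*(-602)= 606803 / 1008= 601.99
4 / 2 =2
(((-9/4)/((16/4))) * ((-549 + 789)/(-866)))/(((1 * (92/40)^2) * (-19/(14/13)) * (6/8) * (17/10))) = -1260000/961810343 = -0.00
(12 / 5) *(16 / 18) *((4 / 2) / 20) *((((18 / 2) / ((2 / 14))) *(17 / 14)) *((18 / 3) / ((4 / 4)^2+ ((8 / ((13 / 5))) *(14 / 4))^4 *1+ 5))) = 34958664 / 4804142075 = 0.01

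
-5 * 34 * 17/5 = -578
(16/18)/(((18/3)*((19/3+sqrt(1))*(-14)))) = -1/693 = -0.00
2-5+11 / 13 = -28 / 13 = -2.15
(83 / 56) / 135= 83 / 7560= 0.01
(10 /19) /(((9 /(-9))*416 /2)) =-5 /1976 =-0.00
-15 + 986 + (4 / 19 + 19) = 18814 / 19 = 990.21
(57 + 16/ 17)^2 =970225/ 289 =3357.18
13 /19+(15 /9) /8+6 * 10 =27767 /456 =60.89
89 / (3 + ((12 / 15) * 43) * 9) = 445 / 1563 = 0.28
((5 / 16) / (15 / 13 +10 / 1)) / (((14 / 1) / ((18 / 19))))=117 / 61712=0.00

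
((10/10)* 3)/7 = 3/7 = 0.43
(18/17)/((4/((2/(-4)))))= -9/68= -0.13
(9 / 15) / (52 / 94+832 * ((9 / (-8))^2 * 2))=141 / 495040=0.00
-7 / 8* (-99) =693 / 8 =86.62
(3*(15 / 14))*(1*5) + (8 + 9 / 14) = 173 / 7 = 24.71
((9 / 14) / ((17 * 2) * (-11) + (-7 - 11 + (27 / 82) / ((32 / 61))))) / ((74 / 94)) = -0.00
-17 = -17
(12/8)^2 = 9/4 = 2.25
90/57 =30/19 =1.58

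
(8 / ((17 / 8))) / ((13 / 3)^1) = 192 / 221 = 0.87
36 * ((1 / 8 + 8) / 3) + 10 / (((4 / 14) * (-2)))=80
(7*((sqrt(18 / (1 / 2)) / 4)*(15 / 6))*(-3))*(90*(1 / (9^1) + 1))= -7875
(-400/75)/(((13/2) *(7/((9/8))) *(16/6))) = -9/182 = -0.05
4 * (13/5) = 52/5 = 10.40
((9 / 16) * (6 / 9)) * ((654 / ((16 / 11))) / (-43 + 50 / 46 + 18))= -22563 / 3200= -7.05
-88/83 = -1.06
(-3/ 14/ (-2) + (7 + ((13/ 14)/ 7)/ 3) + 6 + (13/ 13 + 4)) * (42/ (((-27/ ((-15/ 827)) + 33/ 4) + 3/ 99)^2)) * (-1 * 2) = -4649158800/ 6832191936367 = -0.00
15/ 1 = 15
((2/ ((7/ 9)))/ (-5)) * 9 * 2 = -324/ 35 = -9.26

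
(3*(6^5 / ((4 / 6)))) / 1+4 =34996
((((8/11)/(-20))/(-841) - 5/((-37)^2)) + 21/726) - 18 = -25040676919/1393108090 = -17.97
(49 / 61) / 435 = 49 / 26535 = 0.00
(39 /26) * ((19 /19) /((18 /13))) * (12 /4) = 13 /4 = 3.25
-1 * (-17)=17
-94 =-94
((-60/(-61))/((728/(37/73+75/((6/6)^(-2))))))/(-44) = -795/342881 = -0.00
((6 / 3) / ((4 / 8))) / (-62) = -2 / 31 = -0.06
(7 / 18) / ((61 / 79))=553 / 1098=0.50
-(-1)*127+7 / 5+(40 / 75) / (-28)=2696 / 21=128.38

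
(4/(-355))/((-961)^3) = 4/315063806755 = 0.00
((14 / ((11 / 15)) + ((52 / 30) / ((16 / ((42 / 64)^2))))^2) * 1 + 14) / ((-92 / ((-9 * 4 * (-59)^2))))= 19133586283692699 / 424463564800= 45077.10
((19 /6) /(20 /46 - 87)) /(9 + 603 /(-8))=1748 /3171663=0.00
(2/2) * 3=3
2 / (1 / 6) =12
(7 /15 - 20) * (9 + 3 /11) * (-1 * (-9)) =-89658 /55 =-1630.15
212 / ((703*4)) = 53 / 703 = 0.08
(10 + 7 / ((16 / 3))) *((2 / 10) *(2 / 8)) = 181 / 320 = 0.57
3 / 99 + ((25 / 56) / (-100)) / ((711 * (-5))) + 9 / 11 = 7432331 / 8759520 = 0.85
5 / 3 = 1.67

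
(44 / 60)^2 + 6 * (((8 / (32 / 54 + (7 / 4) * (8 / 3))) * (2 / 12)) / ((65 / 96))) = 578243 / 207675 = 2.78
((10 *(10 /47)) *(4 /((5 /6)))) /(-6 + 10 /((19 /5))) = -285 /94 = -3.03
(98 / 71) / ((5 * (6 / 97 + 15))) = 9506 / 518655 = 0.02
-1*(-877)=877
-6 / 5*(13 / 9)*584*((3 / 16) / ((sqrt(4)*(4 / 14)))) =-6643 / 20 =-332.15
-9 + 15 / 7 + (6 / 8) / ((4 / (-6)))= -447 / 56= -7.98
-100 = -100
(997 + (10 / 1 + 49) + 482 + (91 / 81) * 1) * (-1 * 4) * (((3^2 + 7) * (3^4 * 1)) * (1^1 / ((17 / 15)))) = -7040131.76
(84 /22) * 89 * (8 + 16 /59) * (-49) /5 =-89383056 /3245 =-27544.86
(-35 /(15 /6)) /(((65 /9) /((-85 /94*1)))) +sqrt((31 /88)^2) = 113189 /53768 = 2.11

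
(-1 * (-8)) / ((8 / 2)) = 2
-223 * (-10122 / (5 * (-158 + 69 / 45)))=-2885.22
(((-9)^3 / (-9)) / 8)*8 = 81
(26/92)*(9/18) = 13/92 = 0.14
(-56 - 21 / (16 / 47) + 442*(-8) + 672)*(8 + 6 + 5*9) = -2814713 / 16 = -175919.56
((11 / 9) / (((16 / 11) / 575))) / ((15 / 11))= 153065 / 432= 354.32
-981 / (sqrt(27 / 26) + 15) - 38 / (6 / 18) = -116268 / 647 + 327*sqrt(78) / 647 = -175.24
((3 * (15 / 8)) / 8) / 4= 45 / 256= 0.18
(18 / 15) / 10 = 3 / 25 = 0.12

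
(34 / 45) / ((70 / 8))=136 / 1575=0.09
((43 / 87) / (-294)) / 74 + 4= 7571045 / 1892772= 4.00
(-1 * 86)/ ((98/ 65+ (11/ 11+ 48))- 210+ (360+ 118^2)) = -130/ 21351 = -0.01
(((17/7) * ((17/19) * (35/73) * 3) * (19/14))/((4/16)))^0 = 1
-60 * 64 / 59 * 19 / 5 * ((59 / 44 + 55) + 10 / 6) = -9310912 / 649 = -14346.55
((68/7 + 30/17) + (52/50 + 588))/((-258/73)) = -65208856/383775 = -169.91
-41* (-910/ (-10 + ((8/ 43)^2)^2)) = -1555554455/ 416877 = -3731.45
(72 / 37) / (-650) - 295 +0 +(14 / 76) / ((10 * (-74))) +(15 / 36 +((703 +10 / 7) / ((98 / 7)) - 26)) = -72617994419 / 268686600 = -270.27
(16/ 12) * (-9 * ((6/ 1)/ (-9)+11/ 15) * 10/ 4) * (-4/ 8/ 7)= 1/ 7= 0.14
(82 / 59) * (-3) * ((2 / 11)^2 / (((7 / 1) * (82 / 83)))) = -996 / 49973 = -0.02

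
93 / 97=0.96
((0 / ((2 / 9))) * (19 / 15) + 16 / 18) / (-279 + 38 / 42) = -7 / 2190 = -0.00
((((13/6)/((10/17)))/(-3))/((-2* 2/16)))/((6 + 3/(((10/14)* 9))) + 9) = 221/696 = 0.32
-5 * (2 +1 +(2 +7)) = -60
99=99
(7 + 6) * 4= 52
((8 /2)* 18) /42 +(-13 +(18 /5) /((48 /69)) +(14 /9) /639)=-9836041 /1610280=-6.11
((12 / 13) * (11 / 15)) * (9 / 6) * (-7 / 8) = -231 / 260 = -0.89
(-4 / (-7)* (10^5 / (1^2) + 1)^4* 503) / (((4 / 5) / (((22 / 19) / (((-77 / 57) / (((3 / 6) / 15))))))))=-50302012030180201200503 / 49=-1026571674085310228581.69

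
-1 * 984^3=-952763904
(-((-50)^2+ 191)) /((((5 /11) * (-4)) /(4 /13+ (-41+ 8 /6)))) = -233013 /4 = -58253.25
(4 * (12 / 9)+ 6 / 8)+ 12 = 18.08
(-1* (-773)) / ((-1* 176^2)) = -0.02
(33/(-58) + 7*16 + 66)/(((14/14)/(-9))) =-92619/58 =-1596.88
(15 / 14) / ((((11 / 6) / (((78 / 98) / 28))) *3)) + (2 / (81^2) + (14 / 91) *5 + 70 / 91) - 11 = -85202381783 / 9010693692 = -9.46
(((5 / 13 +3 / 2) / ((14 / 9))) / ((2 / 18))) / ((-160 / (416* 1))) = -567 / 20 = -28.35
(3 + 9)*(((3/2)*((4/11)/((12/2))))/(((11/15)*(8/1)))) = 45/242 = 0.19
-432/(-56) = 54/7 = 7.71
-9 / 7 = -1.29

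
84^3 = 592704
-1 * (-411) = 411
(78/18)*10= 130/3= 43.33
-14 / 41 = -0.34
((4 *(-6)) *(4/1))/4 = -24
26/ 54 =13/ 27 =0.48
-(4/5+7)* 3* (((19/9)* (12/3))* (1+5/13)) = -273.60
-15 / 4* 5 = -75 / 4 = -18.75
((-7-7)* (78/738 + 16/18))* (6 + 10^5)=-513830828/369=-1392495.47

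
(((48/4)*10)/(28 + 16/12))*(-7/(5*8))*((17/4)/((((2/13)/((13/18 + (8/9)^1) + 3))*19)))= -128401/26752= -4.80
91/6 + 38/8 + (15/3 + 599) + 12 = 635.92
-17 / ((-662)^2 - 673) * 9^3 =-1377 / 48619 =-0.03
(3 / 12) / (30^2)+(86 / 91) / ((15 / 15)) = 309691 / 327600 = 0.95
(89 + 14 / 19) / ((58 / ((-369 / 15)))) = -41943 / 1102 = -38.06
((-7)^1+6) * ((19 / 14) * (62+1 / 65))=-76589 / 910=-84.16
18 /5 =3.60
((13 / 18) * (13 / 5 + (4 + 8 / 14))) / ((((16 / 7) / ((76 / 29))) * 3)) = 61997 / 31320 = 1.98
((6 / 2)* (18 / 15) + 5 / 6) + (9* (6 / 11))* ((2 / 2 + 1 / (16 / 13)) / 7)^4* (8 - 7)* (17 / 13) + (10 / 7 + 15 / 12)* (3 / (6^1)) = 979056539381 / 168759951360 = 5.80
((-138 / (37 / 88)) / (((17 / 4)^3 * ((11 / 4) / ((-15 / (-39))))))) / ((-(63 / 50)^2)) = 1177600000 / 3126451419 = 0.38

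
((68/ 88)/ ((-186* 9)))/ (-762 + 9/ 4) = 17/ 27980073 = 0.00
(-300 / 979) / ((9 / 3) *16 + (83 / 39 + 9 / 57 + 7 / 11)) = -222300 / 36941141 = -0.01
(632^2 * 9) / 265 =3594816 / 265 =13565.34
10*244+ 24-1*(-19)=2483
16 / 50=8 / 25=0.32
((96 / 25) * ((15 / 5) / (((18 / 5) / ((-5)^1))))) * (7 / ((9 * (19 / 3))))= -112 / 57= -1.96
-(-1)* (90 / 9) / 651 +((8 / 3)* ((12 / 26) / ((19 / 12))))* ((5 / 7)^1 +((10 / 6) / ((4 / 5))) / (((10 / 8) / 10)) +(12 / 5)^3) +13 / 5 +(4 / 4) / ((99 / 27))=461657872 / 17007375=27.14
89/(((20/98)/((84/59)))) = 183162/295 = 620.89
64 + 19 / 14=915 / 14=65.36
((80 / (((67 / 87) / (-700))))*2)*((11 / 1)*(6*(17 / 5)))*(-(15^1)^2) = 491974560000 / 67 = 7342903880.60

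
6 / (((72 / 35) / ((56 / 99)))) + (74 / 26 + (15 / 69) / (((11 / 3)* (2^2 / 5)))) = 1623353 / 355212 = 4.57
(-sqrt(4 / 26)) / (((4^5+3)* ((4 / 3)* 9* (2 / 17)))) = -0.00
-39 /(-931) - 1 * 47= -43718 /931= -46.96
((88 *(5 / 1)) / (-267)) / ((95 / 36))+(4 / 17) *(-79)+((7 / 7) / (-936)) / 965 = -498866706667 / 25965440280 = -19.21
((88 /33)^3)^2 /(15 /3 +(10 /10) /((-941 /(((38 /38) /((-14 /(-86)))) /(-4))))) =6906970112 /96069807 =71.90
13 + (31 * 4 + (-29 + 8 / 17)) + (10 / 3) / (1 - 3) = 5447 / 51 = 106.80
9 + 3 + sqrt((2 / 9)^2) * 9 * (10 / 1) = 32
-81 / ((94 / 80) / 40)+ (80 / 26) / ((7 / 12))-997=-16035209 / 4277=-3749.17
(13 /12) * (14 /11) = 91 /66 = 1.38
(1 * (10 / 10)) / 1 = 1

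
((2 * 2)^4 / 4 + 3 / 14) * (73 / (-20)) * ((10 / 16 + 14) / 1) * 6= -23035077 / 1120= -20567.03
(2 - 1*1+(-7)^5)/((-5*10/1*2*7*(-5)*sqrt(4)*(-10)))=8403/35000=0.24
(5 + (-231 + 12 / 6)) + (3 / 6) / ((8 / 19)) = -3565 / 16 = -222.81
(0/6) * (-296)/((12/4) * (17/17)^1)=0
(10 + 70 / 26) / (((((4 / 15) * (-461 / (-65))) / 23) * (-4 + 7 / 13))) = -82225 / 1844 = -44.59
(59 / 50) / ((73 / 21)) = 1239 / 3650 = 0.34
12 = 12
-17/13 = -1.31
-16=-16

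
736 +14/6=2215/3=738.33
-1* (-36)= 36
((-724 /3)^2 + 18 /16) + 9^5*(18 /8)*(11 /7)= 134579741 /504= 267023.30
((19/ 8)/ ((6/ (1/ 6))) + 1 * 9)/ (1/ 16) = 2611/ 18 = 145.06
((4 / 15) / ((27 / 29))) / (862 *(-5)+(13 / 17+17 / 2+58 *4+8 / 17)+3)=-3944 / 55978695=-0.00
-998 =-998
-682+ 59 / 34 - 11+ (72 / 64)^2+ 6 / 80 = -3753187 / 5440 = -689.92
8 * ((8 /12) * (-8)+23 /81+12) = 4504 /81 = 55.60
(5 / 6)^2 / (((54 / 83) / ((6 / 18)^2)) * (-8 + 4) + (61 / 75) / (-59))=-3060625 / 103287156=-0.03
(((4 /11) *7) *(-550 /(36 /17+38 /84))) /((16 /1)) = -34.05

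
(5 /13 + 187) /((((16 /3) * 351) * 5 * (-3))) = -203 /30420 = -0.01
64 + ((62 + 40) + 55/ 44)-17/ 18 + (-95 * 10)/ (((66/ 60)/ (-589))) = 508848.12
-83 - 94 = -177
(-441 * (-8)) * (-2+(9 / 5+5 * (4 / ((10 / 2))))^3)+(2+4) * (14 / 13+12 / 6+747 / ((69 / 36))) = 25551644208 / 37375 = 683656.03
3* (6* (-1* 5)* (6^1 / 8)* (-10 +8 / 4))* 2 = 1080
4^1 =4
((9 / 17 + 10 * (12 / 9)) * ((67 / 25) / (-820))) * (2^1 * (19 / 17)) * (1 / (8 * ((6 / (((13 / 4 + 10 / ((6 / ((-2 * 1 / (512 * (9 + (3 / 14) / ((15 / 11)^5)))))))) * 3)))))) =-705812137187353 / 34317613512192000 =-0.02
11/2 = 5.50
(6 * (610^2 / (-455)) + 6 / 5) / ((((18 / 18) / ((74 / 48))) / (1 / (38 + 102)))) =-13764333 / 254800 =-54.02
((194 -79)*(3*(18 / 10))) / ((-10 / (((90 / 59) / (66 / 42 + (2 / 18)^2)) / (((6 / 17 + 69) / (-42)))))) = 125702199 / 3470321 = 36.22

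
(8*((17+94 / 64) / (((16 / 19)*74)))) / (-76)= -591 / 18944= -0.03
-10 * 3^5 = -2430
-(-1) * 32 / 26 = 16 / 13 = 1.23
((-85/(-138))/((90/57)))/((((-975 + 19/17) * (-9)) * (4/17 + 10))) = 93347/21467304288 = 0.00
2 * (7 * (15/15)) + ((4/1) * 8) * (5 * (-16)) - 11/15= -38201/15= -2546.73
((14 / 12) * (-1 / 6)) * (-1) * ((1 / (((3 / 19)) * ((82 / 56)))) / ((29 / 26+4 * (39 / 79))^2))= 3927810796 / 44594840763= 0.09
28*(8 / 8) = 28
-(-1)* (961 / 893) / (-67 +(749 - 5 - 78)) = 961 / 534907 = 0.00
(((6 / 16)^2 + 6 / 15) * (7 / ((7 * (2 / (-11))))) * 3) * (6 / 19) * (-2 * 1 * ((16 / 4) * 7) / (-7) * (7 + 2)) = -154143 / 760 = -202.82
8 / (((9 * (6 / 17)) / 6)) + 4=172 / 9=19.11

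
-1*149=-149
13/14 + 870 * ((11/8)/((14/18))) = 43091/28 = 1538.96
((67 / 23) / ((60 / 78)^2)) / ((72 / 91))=1030393 / 165600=6.22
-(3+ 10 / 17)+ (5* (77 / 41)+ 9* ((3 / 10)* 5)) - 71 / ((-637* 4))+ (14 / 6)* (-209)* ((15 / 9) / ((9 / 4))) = -49183823155 / 143852436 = -341.90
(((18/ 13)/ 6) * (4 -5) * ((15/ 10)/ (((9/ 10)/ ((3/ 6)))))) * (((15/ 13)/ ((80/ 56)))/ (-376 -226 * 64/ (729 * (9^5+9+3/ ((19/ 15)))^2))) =16295270867307/ 39446350171726496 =0.00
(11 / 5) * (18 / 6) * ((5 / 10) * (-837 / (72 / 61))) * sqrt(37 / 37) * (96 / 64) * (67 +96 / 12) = -8424405 / 32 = -263262.66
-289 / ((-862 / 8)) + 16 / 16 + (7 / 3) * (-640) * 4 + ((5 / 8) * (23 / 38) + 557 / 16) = -1166335111 / 196536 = -5934.46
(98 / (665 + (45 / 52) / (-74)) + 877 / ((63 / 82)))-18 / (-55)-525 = 9041878457 / 14655375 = 616.97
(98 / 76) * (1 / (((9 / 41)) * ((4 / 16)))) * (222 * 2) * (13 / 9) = 7730632 / 513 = 15069.46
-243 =-243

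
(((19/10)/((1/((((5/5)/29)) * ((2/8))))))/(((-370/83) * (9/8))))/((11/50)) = -1577/106227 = -0.01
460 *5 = 2300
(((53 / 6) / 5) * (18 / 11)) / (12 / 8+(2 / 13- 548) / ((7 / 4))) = -9646 / 1039555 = -0.01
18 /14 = 9 /7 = 1.29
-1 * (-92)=92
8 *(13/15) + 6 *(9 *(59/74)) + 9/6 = 57151/1110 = 51.49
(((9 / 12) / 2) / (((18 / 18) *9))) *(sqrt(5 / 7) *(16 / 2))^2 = 40 / 21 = 1.90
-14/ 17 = -0.82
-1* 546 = -546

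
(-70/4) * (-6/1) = 105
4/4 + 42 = 43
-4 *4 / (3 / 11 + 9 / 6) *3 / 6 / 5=-176 / 195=-0.90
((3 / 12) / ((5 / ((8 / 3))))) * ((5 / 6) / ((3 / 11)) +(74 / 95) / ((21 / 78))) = 71207 / 89775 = 0.79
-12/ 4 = -3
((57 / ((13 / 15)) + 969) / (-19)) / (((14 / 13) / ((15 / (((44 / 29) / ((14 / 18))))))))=-8555 / 22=-388.86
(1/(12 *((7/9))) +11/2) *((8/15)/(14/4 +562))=628/118755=0.01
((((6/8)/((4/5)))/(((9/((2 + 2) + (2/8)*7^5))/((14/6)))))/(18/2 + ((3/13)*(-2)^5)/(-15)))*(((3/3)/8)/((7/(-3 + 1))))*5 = -27337375/1421568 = -19.23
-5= -5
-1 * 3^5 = -243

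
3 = 3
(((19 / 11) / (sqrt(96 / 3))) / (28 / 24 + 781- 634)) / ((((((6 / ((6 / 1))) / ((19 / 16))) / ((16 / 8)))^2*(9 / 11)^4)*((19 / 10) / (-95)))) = -228233225*sqrt(2) / 248863104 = -1.30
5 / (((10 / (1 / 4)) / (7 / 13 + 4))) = 0.57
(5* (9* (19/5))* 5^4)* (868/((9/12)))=123690000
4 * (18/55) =72/55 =1.31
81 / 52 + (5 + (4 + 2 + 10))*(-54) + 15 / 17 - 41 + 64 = -979967 / 884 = -1108.56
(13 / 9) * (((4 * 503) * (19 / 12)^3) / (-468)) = -3450077 / 139968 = -24.65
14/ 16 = 7/ 8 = 0.88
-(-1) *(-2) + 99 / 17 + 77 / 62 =5339 / 1054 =5.07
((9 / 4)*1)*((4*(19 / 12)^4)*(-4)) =-130321 / 576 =-226.25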